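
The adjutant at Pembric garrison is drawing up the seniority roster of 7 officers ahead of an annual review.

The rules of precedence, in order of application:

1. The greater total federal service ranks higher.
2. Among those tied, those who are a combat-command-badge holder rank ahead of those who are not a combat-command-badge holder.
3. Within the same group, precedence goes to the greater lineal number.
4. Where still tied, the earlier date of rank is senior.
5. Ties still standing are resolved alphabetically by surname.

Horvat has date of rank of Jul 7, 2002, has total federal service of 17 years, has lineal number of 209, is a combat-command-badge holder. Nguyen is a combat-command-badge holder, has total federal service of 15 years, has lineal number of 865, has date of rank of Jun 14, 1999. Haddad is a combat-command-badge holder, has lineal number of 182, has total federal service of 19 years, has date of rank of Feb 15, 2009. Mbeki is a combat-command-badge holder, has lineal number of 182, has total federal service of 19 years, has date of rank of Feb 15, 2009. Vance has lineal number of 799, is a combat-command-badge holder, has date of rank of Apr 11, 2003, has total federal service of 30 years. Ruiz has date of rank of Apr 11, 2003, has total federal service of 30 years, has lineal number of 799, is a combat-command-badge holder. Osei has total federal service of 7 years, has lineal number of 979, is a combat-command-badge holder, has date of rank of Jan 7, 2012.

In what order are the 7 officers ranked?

By total federal service (higher first): Ruiz and Vance (both 30 years); then Haddad and Mbeki (both 19 years); then Horvat (17 years); then Nguyen (15 years); then Osei (7 years).
Ruiz and Vance are each a combat-command-badge holder, so the next rule applies.
Ruiz and Vance both have lineal number 799, so the next rule applies.
Ruiz and Vance both have date of rank Apr 11, 2003, so the next rule applies.
Among Ruiz and Vance, alphabetically by surname: Ruiz before Vance.
Haddad and Mbeki are each a combat-command-badge holder, so the next rule applies.
Haddad and Mbeki both have lineal number 182, so the next rule applies.
Haddad and Mbeki both have date of rank Feb 15, 2009, so the next rule applies.
Among Haddad and Mbeki, alphabetically by surname: Haddad before Mbeki.
Full order: Ruiz, Vance, Haddad, Mbeki, Horvat, Nguyen, Osei.

Ruiz, Vance, Haddad, Mbeki, Horvat, Nguyen, Osei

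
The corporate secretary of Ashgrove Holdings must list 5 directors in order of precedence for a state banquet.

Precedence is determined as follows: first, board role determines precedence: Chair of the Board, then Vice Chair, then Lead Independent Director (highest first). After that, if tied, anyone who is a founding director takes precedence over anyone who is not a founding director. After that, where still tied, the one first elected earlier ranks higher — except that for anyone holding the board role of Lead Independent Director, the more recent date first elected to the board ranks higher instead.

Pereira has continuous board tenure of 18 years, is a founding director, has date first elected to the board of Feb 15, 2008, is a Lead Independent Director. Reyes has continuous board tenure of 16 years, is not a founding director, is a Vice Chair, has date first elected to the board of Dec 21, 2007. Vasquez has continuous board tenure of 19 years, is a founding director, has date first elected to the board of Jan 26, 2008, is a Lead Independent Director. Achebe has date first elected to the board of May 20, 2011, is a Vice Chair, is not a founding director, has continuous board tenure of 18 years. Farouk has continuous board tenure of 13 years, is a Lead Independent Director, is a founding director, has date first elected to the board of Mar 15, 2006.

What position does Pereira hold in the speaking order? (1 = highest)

3

By board role: Reyes and Achebe (Vice Chair); then Pereira, Vasquez and Farouk (Lead Independent Director).
Reyes and Achebe are each not a founding director, so the next rule applies.
Among Reyes and Achebe, by date first elected to the board (earlier first): Reyes (Dec 21, 2007) before Achebe (May 20, 2011).
Pereira, Vasquez and Farouk are each a founding director, so the next rule applies.
Among Pereira, Vasquez and Farouk, by date first elected to the board (later first) (reversed rule for this group): Pereira (Feb 15, 2008) before Vasquez (Jan 26, 2008) before Farouk (Mar 15, 2006).
Order: Reyes, Achebe, Pereira, Vasquez, Farouk. So position 3.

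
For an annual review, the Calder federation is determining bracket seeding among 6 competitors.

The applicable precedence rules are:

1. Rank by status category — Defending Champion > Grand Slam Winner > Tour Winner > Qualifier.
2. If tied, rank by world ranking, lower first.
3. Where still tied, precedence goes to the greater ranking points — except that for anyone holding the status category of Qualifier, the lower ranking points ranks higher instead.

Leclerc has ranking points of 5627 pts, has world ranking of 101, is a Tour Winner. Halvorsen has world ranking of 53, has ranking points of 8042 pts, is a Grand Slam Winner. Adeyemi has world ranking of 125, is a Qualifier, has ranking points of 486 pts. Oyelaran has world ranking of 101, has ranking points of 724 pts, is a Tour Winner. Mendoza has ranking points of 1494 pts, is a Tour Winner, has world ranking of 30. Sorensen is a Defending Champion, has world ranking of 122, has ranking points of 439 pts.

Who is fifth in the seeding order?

Oyelaran

By status category: Sorensen (Defending Champion); then Halvorsen (Grand Slam Winner); then Mendoza, Leclerc and Oyelaran (Tour Winner); then Adeyemi (Qualifier).
Among Mendoza, Leclerc and Oyelaran, by world ranking (lower first): Mendoza (30) before Leclerc and Oyelaran (101).
Among Leclerc and Oyelaran, by ranking points (higher first): Leclerc (5627 pts) before Oyelaran (724 pts).
Order: Sorensen, Halvorsen, Mendoza, Leclerc, Oyelaran, Adeyemi.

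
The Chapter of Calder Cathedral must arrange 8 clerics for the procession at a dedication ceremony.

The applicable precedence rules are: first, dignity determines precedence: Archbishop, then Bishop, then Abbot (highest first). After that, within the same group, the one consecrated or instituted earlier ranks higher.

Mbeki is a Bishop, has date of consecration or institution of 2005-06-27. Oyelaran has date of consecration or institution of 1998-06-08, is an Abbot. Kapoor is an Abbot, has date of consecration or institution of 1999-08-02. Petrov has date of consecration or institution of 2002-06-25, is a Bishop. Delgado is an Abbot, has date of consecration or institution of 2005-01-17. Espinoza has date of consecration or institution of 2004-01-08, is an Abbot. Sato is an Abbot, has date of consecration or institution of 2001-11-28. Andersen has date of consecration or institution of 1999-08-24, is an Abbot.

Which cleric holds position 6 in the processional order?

By dignity: Petrov and Mbeki (Bishop); then Oyelaran, Kapoor, Andersen, Sato, Espinoza and Delgado (Abbot).
Among Petrov and Mbeki, by date of consecration or institution (earlier first): Petrov (2002-06-25) before Mbeki (2005-06-27).
Among Oyelaran, Kapoor, Andersen, Sato, Espinoza and Delgado, by date of consecration or institution (earlier first): Oyelaran (1998-06-08) before Kapoor (1999-08-02) before Andersen (1999-08-24) before Sato (2001-11-28) before Espinoza (2004-01-08) before Delgado (2005-01-17).
Order: Petrov, Mbeki, Oyelaran, Kapoor, Andersen, Sato, Espinoza, Delgado.

Sato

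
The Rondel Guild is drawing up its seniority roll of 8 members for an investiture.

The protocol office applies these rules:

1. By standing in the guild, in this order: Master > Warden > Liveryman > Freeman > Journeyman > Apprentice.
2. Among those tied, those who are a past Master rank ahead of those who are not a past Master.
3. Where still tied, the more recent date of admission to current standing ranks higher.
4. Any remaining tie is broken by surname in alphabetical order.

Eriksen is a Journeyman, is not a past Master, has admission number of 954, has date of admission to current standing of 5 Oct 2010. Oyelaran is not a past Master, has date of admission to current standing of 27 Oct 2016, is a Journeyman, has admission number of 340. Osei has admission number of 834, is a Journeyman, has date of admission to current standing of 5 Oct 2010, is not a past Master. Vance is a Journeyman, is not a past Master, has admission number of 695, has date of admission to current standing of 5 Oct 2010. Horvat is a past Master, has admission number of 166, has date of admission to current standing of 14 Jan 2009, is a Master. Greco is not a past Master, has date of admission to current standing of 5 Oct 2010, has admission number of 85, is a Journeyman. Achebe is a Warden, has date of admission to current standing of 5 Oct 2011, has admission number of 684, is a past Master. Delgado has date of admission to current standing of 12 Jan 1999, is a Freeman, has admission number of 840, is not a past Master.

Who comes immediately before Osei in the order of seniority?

Greco

By standing in the guild: Horvat (Master); then Achebe (Warden); then Delgado (Freeman); then Oyelaran, Eriksen, Greco, Osei and Vance (Journeyman).
Oyelaran, Eriksen, Greco, Osei and Vance are each not a past Master, so the next rule applies.
Among Oyelaran, Eriksen, Greco, Osei and Vance, by date of admission to current standing (later first): Oyelaran (27 Oct 2016) before Eriksen, Greco, Osei and Vance (5 Oct 2010).
Among Eriksen, Greco, Osei and Vance, alphabetically by surname: Eriksen before Greco before Osei before Vance.
Order: Horvat, Achebe, Delgado, Oyelaran, Eriksen, Greco, Osei, Vance.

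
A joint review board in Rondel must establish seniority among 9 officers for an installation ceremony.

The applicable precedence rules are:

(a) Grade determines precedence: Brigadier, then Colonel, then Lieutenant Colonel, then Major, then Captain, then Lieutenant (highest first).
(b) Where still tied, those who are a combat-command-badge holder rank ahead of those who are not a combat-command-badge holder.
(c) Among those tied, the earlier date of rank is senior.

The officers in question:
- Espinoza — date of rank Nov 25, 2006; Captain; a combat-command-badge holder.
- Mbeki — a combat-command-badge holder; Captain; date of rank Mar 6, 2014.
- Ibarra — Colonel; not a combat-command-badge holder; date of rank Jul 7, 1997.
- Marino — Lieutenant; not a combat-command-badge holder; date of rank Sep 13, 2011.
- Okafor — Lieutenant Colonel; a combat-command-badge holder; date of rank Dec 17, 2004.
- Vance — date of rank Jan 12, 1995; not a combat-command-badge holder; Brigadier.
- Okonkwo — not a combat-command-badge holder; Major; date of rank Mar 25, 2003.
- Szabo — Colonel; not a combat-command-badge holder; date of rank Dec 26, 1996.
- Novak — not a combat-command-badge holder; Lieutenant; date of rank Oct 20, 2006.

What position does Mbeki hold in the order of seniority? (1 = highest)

7

By grade: Vance (Brigadier); then Szabo and Ibarra (Colonel); then Okafor (Lieutenant Colonel); then Okonkwo (Major); then Espinoza and Mbeki (Captain); then Novak and Marino (Lieutenant).
Szabo and Ibarra are each not a combat-command-badge holder, so the next rule applies.
Among Szabo and Ibarra, by date of rank (earlier first): Szabo (Dec 26, 1996) before Ibarra (Jul 7, 1997).
Espinoza and Mbeki are each a combat-command-badge holder, so the next rule applies.
Among Espinoza and Mbeki, by date of rank (earlier first): Espinoza (Nov 25, 2006) before Mbeki (Mar 6, 2014).
Novak and Marino are each not a combat-command-badge holder, so the next rule applies.
Among Novak and Marino, by date of rank (earlier first): Novak (Oct 20, 2006) before Marino (Sep 13, 2011).
Order: Vance, Szabo, Ibarra, Okafor, Okonkwo, Espinoza, Mbeki, Novak, Marino. So position 7.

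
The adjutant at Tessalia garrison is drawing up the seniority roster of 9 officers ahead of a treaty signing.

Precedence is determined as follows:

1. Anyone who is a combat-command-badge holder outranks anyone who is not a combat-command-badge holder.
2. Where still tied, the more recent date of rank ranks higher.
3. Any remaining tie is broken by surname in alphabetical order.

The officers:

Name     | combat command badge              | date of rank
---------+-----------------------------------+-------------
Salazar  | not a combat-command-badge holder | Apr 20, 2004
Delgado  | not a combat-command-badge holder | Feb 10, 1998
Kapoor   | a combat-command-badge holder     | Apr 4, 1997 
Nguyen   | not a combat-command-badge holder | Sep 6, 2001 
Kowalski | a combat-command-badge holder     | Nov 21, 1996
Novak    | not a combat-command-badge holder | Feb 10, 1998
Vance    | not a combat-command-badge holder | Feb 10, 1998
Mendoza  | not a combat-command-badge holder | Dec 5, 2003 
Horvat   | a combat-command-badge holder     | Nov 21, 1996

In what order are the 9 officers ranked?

By the first rule: Kapoor, Horvat and Kowalski (each a combat-command-badge holder); then Salazar, Mendoza, Nguyen, Delgado, Novak and Vance (each not a combat-command-badge holder).
Among Kapoor, Horvat and Kowalski, by date of rank (later first): Kapoor (Apr 4, 1997) before Horvat and Kowalski (Nov 21, 1996).
Among Horvat and Kowalski, alphabetically by surname: Horvat before Kowalski.
Among Salazar, Mendoza, Nguyen, Delgado, Novak and Vance, by date of rank (later first): Salazar (Apr 20, 2004) before Mendoza (Dec 5, 2003) before Nguyen (Sep 6, 2001) before Delgado, Novak and Vance (Feb 10, 1998).
Among Delgado, Novak and Vance, alphabetically by surname: Delgado before Novak before Vance.
Full order: Kapoor, Horvat, Kowalski, Salazar, Mendoza, Nguyen, Delgado, Novak, Vance.

Kapoor, Horvat, Kowalski, Salazar, Mendoza, Nguyen, Delgado, Novak, Vance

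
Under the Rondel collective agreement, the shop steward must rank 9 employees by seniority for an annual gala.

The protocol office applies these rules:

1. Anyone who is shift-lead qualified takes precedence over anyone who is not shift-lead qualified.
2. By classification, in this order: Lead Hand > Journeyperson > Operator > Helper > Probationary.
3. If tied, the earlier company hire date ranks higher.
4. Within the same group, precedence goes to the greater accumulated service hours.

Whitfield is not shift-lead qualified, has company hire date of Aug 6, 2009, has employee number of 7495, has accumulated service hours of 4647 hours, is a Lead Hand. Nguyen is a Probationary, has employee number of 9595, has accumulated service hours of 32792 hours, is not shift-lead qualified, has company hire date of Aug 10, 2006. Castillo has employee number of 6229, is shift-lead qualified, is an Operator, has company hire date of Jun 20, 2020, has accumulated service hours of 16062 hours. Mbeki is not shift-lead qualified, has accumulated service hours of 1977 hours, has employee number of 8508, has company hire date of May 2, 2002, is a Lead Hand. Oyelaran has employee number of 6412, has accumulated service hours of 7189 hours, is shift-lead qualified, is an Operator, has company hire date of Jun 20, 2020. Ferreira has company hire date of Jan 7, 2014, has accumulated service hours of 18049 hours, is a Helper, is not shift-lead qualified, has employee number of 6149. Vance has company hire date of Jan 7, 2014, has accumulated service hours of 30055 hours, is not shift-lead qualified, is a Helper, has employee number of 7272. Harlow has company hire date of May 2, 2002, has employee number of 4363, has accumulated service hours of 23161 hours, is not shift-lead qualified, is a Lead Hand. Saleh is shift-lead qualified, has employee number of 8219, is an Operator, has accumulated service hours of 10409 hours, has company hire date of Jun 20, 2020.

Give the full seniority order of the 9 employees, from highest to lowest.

By the first rule: Castillo, Saleh and Oyelaran (each shift-lead qualified); then Harlow, Mbeki, Whitfield, Vance, Ferreira and Nguyen (each not shift-lead qualified).
Castillo, Saleh and Oyelaran are each Operator, so the next rule applies.
Castillo, Saleh and Oyelaran all have company hire date Jun 20, 2020, so the next rule applies.
Among Castillo, Saleh and Oyelaran, by accumulated service hours (higher first): Castillo (16062 hours) before Saleh (10409 hours) before Oyelaran (7189 hours).
Among Harlow, Mbeki, Whitfield, Vance, Ferreira and Nguyen, by classification: Harlow, Mbeki and Whitfield (Lead Hand) before Vance and Ferreira (Helper) before Nguyen (Probationary).
Among Harlow, Mbeki and Whitfield, by company hire date (earlier first): Harlow and Mbeki (May 2, 2002) before Whitfield (Aug 6, 2009).
Among Harlow and Mbeki, by accumulated service hours (higher first): Harlow (23161 hours) before Mbeki (1977 hours).
Vance and Ferreira both have company hire date Jan 7, 2014, so the next rule applies.
Among Vance and Ferreira, by accumulated service hours (higher first): Vance (30055 hours) before Ferreira (18049 hours).
Full order: Castillo, Saleh, Oyelaran, Harlow, Mbeki, Whitfield, Vance, Ferreira, Nguyen.

Castillo, Saleh, Oyelaran, Harlow, Mbeki, Whitfield, Vance, Ferreira, Nguyen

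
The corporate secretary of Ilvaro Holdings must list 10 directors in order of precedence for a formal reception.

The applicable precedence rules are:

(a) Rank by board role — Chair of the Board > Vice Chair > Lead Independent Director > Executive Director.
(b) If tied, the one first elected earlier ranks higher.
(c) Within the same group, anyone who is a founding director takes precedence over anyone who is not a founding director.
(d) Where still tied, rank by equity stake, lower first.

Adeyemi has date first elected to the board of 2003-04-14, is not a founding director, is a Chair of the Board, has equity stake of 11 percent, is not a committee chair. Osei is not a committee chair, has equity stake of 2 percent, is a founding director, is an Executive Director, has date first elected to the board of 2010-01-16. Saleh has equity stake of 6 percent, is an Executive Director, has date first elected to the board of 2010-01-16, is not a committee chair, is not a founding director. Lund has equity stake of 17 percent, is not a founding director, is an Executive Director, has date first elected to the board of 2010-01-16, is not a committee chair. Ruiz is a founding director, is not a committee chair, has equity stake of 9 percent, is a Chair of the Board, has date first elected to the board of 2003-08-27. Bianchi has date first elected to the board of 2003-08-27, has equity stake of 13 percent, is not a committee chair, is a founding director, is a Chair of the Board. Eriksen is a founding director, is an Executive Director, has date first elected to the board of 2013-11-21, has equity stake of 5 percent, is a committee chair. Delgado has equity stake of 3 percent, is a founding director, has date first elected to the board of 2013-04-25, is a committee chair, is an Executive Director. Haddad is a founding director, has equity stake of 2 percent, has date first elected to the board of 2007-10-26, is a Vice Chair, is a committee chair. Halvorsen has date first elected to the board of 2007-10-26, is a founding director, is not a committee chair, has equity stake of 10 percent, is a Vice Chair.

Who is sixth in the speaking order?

Osei

By board role: Adeyemi, Ruiz and Bianchi (Chair of the Board); then Haddad and Halvorsen (Vice Chair); then Osei, Saleh, Lund, Delgado and Eriksen (Executive Director).
Among Adeyemi, Ruiz and Bianchi, by date first elected to the board (earlier first): Adeyemi (2003-04-14) before Ruiz and Bianchi (2003-08-27).
Ruiz and Bianchi are each a founding director, so the next rule applies.
Among Ruiz and Bianchi, by equity stake (lower first): Ruiz (9 percent) before Bianchi (13 percent).
Haddad and Halvorsen both have date first elected to the board 2007-10-26, so the next rule applies.
Haddad and Halvorsen are each a founding director, so the next rule applies.
Among Haddad and Halvorsen, by equity stake (lower first): Haddad (2 percent) before Halvorsen (10 percent).
Among Osei, Saleh, Lund, Delgado and Eriksen, by date first elected to the board (earlier first): Osei, Saleh and Lund (2010-01-16) before Delgado (2013-04-25) before Eriksen (2013-11-21).
Among Osei, Saleh and Lund, a founding director before not a founding director: Osei (a founding director) before Saleh and Lund (not a founding director).
Among Saleh and Lund, by equity stake (lower first): Saleh (6 percent) before Lund (17 percent).
Order: Adeyemi, Ruiz, Bianchi, Haddad, Halvorsen, Osei, Saleh, Lund, Delgado, Eriksen.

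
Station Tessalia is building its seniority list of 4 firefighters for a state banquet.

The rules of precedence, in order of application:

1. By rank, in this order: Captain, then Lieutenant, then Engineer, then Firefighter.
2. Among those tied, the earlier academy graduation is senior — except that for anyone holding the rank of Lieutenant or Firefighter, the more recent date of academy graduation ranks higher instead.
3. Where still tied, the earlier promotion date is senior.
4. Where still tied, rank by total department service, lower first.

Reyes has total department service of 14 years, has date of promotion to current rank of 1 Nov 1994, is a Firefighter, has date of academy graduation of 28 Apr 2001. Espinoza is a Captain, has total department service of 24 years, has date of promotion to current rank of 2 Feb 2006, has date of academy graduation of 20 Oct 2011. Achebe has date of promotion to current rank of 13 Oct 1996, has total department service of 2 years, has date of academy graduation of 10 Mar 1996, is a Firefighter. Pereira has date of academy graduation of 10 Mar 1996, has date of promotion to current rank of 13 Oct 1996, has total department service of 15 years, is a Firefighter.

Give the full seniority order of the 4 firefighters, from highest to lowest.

Espinoza, Reyes, Achebe, Pereira

By rank: Espinoza (Captain); then Reyes, Achebe and Pereira (Firefighter).
Among Reyes, Achebe and Pereira, by date of academy graduation (later first) (reversed rule for this group): Reyes (28 Apr 2001) before Achebe and Pereira (10 Mar 1996).
Achebe and Pereira both have date of promotion to current rank 13 Oct 1996, so the next rule applies.
Among Achebe and Pereira, by total department service (lower first): Achebe (2 years) before Pereira (15 years).
Full order: Espinoza, Reyes, Achebe, Pereira.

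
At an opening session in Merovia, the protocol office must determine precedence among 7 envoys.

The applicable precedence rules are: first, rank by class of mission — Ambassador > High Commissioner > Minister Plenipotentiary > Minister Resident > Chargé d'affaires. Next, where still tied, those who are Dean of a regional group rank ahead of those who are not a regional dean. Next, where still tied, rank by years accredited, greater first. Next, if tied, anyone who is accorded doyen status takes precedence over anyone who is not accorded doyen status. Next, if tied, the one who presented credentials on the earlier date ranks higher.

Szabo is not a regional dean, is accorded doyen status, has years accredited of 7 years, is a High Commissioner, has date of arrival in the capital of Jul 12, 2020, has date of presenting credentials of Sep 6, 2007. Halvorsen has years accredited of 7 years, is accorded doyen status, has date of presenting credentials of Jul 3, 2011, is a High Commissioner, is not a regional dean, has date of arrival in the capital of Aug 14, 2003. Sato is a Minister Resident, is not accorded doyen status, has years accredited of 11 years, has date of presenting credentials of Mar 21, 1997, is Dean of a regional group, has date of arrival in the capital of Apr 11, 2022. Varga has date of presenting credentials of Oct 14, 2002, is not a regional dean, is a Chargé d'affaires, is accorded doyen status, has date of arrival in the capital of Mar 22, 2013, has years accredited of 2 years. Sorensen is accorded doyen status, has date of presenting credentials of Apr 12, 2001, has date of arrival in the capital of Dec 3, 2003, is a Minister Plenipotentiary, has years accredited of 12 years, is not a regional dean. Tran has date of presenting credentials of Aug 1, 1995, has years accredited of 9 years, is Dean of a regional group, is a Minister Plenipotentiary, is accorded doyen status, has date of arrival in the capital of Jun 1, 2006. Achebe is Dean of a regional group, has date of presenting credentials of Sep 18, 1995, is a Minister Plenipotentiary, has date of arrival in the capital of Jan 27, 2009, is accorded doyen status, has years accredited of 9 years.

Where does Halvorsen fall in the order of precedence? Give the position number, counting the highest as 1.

By class of mission: Szabo and Halvorsen (High Commissioner); then Tran, Achebe and Sorensen (Minister Plenipotentiary); then Sato (Minister Resident); then Varga (Chargé d'affaires).
Szabo and Halvorsen are each not a regional dean, so the next rule applies.
Szabo and Halvorsen both have years accredited 7 years, so the next rule applies.
Szabo and Halvorsen are each accorded doyen status, so the next rule applies.
Among Szabo and Halvorsen, by date of presenting credentials (earlier first): Szabo (Sep 6, 2007) before Halvorsen (Jul 3, 2011).
Among Tran, Achebe and Sorensen, Dean of a regional group before not a regional dean: Tran and Achebe (Dean of a regional group) before Sorensen (not a regional dean).
Tran and Achebe both have years accredited 9 years, so the next rule applies.
Tran and Achebe are each accorded doyen status, so the next rule applies.
Among Tran and Achebe, by date of presenting credentials (earlier first): Tran (Aug 1, 1995) before Achebe (Sep 18, 1995).
Order: Szabo, Halvorsen, Tran, Achebe, Sorensen, Sato, Varga. So position 2.

2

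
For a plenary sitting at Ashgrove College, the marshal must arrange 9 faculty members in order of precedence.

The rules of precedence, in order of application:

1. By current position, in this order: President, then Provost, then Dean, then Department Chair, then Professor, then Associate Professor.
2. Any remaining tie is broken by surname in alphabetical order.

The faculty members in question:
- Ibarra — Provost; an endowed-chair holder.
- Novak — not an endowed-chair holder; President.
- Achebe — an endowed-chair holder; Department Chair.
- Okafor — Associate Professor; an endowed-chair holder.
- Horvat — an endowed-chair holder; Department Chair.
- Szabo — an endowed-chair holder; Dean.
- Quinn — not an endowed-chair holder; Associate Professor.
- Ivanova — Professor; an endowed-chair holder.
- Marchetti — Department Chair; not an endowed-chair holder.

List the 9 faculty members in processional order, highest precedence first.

Novak, Ibarra, Szabo, Achebe, Horvat, Marchetti, Ivanova, Okafor, Quinn

By current position: Novak (President); then Ibarra (Provost); then Szabo (Dean); then Achebe, Horvat and Marchetti (Department Chair); then Ivanova (Professor); then Okafor and Quinn (Associate Professor).
Among Achebe, Horvat and Marchetti, alphabetically by surname: Achebe before Horvat before Marchetti.
Among Okafor and Quinn, alphabetically by surname: Okafor before Quinn.
Full order: Novak, Ibarra, Szabo, Achebe, Horvat, Marchetti, Ivanova, Okafor, Quinn.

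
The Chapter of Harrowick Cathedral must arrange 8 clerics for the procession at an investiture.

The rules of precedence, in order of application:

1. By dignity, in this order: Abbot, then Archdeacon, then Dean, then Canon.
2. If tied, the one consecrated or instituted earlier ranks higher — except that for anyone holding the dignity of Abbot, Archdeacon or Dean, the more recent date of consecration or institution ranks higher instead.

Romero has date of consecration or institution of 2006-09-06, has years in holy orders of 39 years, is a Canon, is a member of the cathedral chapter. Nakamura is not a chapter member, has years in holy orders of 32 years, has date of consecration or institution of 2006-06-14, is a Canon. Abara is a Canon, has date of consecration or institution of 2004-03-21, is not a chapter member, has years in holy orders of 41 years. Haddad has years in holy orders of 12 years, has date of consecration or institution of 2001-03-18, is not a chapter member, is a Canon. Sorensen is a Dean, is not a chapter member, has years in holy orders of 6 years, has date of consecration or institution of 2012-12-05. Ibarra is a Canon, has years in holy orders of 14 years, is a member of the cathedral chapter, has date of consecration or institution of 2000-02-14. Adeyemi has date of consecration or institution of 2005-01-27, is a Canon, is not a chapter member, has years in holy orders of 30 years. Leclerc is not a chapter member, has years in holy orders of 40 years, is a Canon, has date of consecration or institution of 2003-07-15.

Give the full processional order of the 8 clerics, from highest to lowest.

By dignity: Sorensen (Dean); then Ibarra, Haddad, Leclerc, Abara, Adeyemi, Nakamura and Romero (Canon).
Among Ibarra, Haddad, Leclerc, Abara, Adeyemi, Nakamura and Romero, by date of consecration or institution (earlier first): Ibarra (2000-02-14) before Haddad (2001-03-18) before Leclerc (2003-07-15) before Abara (2004-03-21) before Adeyemi (2005-01-27) before Nakamura (2006-06-14) before Romero (2006-09-06).
Full order: Sorensen, Ibarra, Haddad, Leclerc, Abara, Adeyemi, Nakamura, Romero.

Sorensen, Ibarra, Haddad, Leclerc, Abara, Adeyemi, Nakamura, Romero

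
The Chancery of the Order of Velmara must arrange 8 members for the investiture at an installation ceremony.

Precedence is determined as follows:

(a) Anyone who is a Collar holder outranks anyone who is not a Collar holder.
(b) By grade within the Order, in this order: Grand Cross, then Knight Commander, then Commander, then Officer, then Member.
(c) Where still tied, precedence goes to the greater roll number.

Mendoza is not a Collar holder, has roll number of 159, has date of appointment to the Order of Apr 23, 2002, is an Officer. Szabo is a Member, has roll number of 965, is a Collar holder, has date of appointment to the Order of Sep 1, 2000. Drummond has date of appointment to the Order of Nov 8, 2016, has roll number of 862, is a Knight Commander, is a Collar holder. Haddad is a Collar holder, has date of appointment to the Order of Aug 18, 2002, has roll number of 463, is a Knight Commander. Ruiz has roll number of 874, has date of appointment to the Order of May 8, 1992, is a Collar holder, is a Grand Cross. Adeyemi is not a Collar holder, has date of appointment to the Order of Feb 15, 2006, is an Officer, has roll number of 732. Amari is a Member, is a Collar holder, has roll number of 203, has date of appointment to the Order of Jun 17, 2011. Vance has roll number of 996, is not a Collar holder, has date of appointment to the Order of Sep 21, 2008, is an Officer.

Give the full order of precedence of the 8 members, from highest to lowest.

By the first rule: Ruiz, Drummond, Haddad, Szabo and Amari (each a Collar holder); then Vance, Adeyemi and Mendoza (each not a Collar holder).
Among Ruiz, Drummond, Haddad, Szabo and Amari, by grade within the Order: Ruiz (Grand Cross) before Drummond and Haddad (Knight Commander) before Szabo and Amari (Member).
Among Drummond and Haddad, by roll number (higher first): Drummond (862) before Haddad (463).
Among Szabo and Amari, by roll number (higher first): Szabo (965) before Amari (203).
Vance, Adeyemi and Mendoza are each Officer, so the next rule applies.
Among Vance, Adeyemi and Mendoza, by roll number (higher first): Vance (996) before Adeyemi (732) before Mendoza (159).
Full order: Ruiz, Drummond, Haddad, Szabo, Amari, Vance, Adeyemi, Mendoza.

Ruiz, Drummond, Haddad, Szabo, Amari, Vance, Adeyemi, Mendoza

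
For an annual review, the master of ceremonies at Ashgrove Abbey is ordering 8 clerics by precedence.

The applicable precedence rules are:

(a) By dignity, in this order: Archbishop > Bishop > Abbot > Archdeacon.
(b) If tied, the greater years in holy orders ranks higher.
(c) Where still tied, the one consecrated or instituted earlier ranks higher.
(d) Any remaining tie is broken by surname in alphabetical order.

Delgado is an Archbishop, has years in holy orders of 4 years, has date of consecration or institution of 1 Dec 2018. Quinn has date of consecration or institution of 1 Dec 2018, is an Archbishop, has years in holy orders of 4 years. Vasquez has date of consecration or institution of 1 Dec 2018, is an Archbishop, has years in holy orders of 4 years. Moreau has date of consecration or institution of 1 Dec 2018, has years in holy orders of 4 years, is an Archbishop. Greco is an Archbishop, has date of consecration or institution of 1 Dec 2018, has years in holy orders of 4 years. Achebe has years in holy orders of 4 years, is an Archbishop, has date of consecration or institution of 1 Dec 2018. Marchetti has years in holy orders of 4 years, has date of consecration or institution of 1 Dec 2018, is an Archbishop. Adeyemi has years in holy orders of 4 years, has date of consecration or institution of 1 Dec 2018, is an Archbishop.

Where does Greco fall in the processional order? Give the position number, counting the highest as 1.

By dignity: Achebe, Adeyemi, Delgado, Greco, Marchetti, Moreau, Quinn and Vasquez (Archbishop).
Achebe, Adeyemi, Delgado, Greco, Marchetti, Moreau, Quinn and Vasquez all have years in holy orders 4 years, so the next rule applies.
Achebe, Adeyemi, Delgado, Greco, Marchetti, Moreau, Quinn and Vasquez all have date of consecration or institution 1 Dec 2018, so the next rule applies.
Among Achebe, Adeyemi, Delgado, Greco, Marchetti, Moreau, Quinn and Vasquez, alphabetically by surname: Achebe before Adeyemi before Delgado before Greco before Marchetti before Moreau before Quinn before Vasquez.
Order: Achebe, Adeyemi, Delgado, Greco, Marchetti, Moreau, Quinn, Vasquez. So position 4.

4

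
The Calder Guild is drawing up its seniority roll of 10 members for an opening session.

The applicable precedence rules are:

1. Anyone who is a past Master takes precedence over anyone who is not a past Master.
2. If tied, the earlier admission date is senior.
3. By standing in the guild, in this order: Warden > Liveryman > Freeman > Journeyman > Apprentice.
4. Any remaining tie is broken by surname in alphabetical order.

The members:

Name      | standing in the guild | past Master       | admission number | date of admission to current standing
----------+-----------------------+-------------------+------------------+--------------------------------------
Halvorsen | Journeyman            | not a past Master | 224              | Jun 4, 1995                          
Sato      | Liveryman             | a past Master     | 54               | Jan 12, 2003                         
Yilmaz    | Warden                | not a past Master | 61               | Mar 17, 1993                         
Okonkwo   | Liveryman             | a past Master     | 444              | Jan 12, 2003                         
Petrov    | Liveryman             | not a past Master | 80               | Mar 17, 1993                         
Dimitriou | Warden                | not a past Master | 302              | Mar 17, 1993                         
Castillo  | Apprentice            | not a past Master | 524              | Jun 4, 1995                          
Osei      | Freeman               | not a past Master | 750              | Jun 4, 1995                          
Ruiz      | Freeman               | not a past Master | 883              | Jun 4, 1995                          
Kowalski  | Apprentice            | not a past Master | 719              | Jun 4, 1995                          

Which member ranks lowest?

By the first rule: Okonkwo and Sato (both a past Master); then Dimitriou, Yilmaz, Petrov, Osei, Ruiz, Halvorsen, Castillo and Kowalski (each not a past Master).
Okonkwo and Sato both have date of admission to current standing Jan 12, 2003, so the next rule applies.
Okonkwo and Sato are each Liveryman, so the next rule applies.
Among Okonkwo and Sato, alphabetically by surname: Okonkwo before Sato.
Among Dimitriou, Yilmaz, Petrov, Osei, Ruiz, Halvorsen, Castillo and Kowalski, by date of admission to current standing (earlier first): Dimitriou, Yilmaz and Petrov (Mar 17, 1993) before Osei, Ruiz, Halvorsen, Castillo and Kowalski (Jun 4, 1995).
Among Dimitriou, Yilmaz and Petrov, by standing in the guild: Dimitriou and Yilmaz (Warden) before Petrov (Liveryman).
Among Dimitriou and Yilmaz, alphabetically by surname: Dimitriou before Yilmaz.
Among Osei, Ruiz, Halvorsen, Castillo and Kowalski, by standing in the guild: Osei and Ruiz (Freeman) before Halvorsen (Journeyman) before Castillo and Kowalski (Apprentice).
Among Osei and Ruiz, alphabetically by surname: Osei before Ruiz.
Among Castillo and Kowalski, alphabetically by surname: Castillo before Kowalski.
Order: Okonkwo, Sato, Dimitriou, Yilmaz, Petrov, Osei, Ruiz, Halvorsen, Castillo, Kowalski.

Kowalski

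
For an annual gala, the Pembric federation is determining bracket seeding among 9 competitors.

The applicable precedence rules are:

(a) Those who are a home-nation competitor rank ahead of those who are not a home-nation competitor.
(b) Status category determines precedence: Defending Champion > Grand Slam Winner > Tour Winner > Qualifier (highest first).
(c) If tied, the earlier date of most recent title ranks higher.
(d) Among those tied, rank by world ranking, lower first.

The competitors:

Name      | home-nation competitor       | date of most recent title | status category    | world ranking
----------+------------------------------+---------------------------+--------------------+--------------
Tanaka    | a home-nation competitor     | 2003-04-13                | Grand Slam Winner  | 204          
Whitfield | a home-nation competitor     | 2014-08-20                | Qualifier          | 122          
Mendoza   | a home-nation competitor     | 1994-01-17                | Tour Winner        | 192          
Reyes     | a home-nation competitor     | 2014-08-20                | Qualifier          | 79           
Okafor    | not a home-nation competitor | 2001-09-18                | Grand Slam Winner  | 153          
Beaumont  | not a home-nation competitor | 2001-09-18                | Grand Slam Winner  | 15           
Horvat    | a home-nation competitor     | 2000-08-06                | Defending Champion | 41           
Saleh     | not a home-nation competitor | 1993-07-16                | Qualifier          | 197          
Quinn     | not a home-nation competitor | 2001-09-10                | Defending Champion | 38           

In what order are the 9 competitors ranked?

Horvat, Tanaka, Mendoza, Reyes, Whitfield, Quinn, Beaumont, Okafor, Saleh

By the first rule: Horvat, Tanaka, Mendoza, Reyes and Whitfield (each a home-nation competitor); then Quinn, Beaumont, Okafor and Saleh (each not a home-nation competitor).
Among Horvat, Tanaka, Mendoza, Reyes and Whitfield, by status category: Horvat (Defending Champion) before Tanaka (Grand Slam Winner) before Mendoza (Tour Winner) before Reyes and Whitfield (Qualifier).
Reyes and Whitfield both have date of most recent title 2014-08-20, so the next rule applies.
Among Reyes and Whitfield, by world ranking (lower first): Reyes (79) before Whitfield (122).
Among Quinn, Beaumont, Okafor and Saleh, by status category: Quinn (Defending Champion) before Beaumont and Okafor (Grand Slam Winner) before Saleh (Qualifier).
Beaumont and Okafor both have date of most recent title 2001-09-18, so the next rule applies.
Among Beaumont and Okafor, by world ranking (lower first): Beaumont (15) before Okafor (153).
Full order: Horvat, Tanaka, Mendoza, Reyes, Whitfield, Quinn, Beaumont, Okafor, Saleh.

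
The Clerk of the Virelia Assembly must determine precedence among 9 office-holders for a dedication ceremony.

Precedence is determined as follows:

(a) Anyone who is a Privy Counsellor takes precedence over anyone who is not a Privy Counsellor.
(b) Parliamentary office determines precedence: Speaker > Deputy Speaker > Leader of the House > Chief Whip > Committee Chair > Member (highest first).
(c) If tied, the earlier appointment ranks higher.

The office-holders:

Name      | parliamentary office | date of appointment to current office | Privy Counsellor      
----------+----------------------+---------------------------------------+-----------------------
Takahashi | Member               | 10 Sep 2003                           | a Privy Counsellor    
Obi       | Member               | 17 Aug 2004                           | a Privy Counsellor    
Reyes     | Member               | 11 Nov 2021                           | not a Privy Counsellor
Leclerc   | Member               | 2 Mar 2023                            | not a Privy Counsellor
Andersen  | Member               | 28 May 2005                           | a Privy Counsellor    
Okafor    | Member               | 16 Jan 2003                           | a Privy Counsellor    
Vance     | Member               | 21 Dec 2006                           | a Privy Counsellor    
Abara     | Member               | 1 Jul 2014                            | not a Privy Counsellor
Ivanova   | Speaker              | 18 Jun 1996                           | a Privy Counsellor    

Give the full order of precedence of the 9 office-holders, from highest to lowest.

Ivanova, Okafor, Takahashi, Obi, Andersen, Vance, Abara, Reyes, Leclerc

By the first rule: Ivanova, Okafor, Takahashi, Obi, Andersen and Vance (each a Privy Counsellor); then Abara, Reyes and Leclerc (each not a Privy Counsellor).
Among Ivanova, Okafor, Takahashi, Obi, Andersen and Vance, by parliamentary office: Ivanova (Speaker) before Okafor, Takahashi, Obi, Andersen and Vance (Member).
Among Okafor, Takahashi, Obi, Andersen and Vance, by date of appointment to current office (earlier first): Okafor (16 Jan 2003) before Takahashi (10 Sep 2003) before Obi (17 Aug 2004) before Andersen (28 May 2005) before Vance (21 Dec 2006).
Abara, Reyes and Leclerc are each Member, so the next rule applies.
Among Abara, Reyes and Leclerc, by date of appointment to current office (earlier first): Abara (1 Jul 2014) before Reyes (11 Nov 2021) before Leclerc (2 Mar 2023).
Full order: Ivanova, Okafor, Takahashi, Obi, Andersen, Vance, Abara, Reyes, Leclerc.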